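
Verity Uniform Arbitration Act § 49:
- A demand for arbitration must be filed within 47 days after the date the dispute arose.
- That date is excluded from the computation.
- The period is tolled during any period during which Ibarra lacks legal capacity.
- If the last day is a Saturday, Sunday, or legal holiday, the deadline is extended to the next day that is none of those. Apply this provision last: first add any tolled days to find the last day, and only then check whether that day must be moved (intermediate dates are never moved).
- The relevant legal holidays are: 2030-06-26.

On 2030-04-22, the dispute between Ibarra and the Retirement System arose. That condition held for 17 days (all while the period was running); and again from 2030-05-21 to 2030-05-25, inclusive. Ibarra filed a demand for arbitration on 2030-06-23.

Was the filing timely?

47 days after 2030-04-22 is June 8, 2030.
Tolling adds 17 days: June 8, 2030 + 17 days = June 25, 2030.
From May 21, 2030 through May 25, 2030 inclusive is 5 days; tolling adds 5 days: June 25, 2030 + 5 days = June 30, 2030.
June 30, 2030 is Sunday. The next qualifying day is July 1, 2030.
The deadline is July 1, 2030; the filing on June 23, 2030 is on or before that date.

Yes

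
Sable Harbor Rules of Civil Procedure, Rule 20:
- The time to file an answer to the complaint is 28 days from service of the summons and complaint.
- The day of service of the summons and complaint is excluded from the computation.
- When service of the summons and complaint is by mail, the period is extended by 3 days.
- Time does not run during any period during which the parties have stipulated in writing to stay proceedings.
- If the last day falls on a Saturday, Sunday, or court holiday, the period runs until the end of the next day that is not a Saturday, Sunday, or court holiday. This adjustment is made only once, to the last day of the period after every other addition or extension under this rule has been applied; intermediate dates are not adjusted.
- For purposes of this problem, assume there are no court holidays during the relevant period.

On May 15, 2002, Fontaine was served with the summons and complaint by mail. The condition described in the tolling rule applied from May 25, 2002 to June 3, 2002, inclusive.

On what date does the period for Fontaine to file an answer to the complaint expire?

June 25, 2002

28 days after May 15, 2002 is June 12, 2002.
Service was by mail, adding 3 days: June 12, 2002 + 3 days = June 15, 2002.
From May 25, 2002 through June 3, 2002 inclusive is 10 days; tolling adds 10 days: June 15, 2002 + 10 days = June 25, 2002.
June 25, 2002 is a Tuesday and not a court holiday, so no extension applies.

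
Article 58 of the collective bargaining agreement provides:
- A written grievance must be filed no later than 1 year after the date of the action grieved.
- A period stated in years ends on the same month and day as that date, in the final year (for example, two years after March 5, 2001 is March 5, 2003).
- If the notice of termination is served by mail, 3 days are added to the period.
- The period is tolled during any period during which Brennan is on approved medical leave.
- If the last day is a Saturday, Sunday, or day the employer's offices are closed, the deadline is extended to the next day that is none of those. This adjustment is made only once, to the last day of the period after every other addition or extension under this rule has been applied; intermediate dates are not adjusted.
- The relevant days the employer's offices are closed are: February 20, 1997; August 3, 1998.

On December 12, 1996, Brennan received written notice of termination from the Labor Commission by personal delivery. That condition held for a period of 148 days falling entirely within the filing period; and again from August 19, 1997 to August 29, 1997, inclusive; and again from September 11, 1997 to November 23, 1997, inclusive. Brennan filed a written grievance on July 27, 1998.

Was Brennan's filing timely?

Yes

1 year after December 12, 1996 is December 12, 1997.
Service was not by mail, so no mail extension applies.
Tolling adds 148 days: December 12, 1997 + 148 days = May 9, 1998.
From August 19, 1997 through August 29, 1997 inclusive is 11 days; tolling adds 11 days: May 9, 1998 + 11 days = May 20, 1998.
From September 11, 1997 through November 23, 1997 inclusive is 74 days; tolling adds 74 days: May 20, 1998 + 74 days = August 2, 1998.
August 2, 1998 is Sunday; August 3, 1998 is a listed holiday. The next qualifying day is August 4, 1998.
The deadline is August 4, 1998; the filing on July 27, 1998 is on or before that date.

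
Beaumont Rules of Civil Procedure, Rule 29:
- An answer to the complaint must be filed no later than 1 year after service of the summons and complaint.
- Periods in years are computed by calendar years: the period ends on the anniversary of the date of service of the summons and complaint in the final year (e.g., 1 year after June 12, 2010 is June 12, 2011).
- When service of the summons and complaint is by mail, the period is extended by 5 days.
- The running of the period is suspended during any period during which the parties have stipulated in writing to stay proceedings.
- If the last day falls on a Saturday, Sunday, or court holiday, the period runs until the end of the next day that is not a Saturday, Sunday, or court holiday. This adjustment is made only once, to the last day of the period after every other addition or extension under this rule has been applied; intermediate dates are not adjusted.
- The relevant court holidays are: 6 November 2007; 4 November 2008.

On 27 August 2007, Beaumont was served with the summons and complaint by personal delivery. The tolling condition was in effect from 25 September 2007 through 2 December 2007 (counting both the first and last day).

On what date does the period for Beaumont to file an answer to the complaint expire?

November 5, 2008

1 year after 27 August 2007 is August 27, 2008.
Service was not by mail, so no mail extension applies.
From September 25, 2007 through December 2, 2007 inclusive is 69 days; tolling adds 69 days: August 27, 2008 + 69 days = November 4, 2008.
November 4, 2008 is a listed holiday. The next qualifying day is November 5, 2008.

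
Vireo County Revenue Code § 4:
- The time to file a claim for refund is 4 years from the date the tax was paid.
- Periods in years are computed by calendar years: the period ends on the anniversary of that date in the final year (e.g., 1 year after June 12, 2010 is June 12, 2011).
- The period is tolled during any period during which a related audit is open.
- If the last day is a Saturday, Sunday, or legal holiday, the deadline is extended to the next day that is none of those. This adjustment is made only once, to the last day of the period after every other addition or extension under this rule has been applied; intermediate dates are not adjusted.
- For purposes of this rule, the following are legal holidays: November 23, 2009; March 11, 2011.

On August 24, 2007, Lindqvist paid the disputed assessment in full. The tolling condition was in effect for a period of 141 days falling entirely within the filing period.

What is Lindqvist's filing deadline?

4 years after August 24, 2007 is August 24, 2011.
Tolling adds 141 days: August 24, 2011 + 141 days = January 12, 2012.
January 12, 2012 is a Thursday and not a legal holiday, so no extension applies.

January 12, 2012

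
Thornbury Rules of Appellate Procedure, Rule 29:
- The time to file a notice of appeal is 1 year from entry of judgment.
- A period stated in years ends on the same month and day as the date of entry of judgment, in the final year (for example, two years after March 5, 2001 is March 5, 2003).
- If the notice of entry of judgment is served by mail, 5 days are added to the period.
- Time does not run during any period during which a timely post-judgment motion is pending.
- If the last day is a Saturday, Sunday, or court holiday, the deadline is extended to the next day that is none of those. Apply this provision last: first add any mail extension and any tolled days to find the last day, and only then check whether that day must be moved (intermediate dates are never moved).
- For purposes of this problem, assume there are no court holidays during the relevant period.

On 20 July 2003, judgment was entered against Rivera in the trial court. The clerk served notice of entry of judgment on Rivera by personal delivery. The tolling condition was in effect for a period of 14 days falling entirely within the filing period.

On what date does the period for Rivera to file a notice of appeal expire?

August 3, 2004

1 year after 20 July 2003 is July 20, 2004.
Service was not by mail, so no mail extension applies.
Tolling adds 14 days: July 20, 2004 + 14 days = August 3, 2004.
August 3, 2004 is a Tuesday and not a court holiday, so no extension applies.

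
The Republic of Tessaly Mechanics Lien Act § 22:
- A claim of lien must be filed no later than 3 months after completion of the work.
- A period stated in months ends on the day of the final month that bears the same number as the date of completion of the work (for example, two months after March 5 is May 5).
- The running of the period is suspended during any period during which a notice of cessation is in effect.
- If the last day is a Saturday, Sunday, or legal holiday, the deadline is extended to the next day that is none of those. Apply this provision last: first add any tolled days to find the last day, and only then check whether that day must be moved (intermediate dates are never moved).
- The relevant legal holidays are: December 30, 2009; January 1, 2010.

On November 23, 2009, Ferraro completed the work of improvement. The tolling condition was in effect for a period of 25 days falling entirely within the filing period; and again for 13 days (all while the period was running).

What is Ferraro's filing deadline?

April 2, 2010

3 months after November 23, 2009 is February 23, 2010.
Tolling adds 25 days: February 23, 2010 + 25 days = March 20, 2010.
Tolling adds 13 days: March 20, 2010 + 13 days = April 2, 2010.
April 2, 2010 is a Friday and not a legal holiday, so no extension applies.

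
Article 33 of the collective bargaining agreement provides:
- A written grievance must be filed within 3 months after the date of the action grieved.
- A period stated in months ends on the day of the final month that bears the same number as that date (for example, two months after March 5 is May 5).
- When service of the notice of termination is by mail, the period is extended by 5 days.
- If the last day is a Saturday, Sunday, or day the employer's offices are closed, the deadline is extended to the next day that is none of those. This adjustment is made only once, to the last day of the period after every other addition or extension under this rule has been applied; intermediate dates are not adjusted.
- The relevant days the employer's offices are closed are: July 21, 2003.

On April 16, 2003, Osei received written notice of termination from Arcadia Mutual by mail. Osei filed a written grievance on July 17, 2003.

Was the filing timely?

3 months after April 16, 2003 is July 16, 2003.
Service was by mail, adding 5 days: July 16, 2003 + 5 days = July 21, 2003.
July 21, 2003 is a listed holiday. The next qualifying day is July 22, 2003.
The deadline is July 22, 2003; the filing on July 17, 2003 is on or before that date.

Yes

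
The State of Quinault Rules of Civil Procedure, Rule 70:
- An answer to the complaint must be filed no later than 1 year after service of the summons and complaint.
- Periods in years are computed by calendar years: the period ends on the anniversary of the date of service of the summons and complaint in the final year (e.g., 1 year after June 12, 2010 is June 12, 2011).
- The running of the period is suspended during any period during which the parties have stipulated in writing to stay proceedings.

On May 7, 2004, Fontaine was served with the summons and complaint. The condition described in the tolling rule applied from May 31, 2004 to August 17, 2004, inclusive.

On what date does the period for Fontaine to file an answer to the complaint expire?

July 25, 2005

1 year after May 7, 2004 is May 7, 2005.
From May 31, 2004 through August 17, 2004 inclusive is 79 days; tolling adds 79 days: May 7, 2005 + 79 days = July 25, 2005.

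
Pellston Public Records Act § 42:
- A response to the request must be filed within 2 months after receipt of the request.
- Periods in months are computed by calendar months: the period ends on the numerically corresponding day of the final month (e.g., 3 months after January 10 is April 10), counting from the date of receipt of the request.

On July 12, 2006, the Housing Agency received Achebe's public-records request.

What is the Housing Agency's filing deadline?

September 12, 2006

2 months after July 12, 2006 is September 12, 2006.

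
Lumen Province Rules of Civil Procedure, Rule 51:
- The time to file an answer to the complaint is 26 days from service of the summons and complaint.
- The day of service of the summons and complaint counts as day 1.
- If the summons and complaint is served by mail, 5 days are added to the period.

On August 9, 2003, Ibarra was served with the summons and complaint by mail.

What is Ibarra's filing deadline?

September 8, 2003

Counting August 9, 2003 as day 1, day 26 is September 3, 2003.
Service was by mail, adding 5 days: September 3, 2003 + 5 days = September 8, 2003.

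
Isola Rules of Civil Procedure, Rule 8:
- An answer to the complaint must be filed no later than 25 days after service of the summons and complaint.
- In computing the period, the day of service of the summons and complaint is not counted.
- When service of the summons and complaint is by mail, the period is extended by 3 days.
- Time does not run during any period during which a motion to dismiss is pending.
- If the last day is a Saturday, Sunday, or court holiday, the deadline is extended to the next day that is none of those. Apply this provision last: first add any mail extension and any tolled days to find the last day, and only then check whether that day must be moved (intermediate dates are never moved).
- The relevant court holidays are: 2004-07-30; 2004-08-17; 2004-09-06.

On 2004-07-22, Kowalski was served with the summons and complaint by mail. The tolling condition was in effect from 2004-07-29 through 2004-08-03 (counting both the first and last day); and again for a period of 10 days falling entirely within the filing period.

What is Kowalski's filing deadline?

September 7, 2004

25 days after 2004-07-22 is August 16, 2004.
Service was by mail, adding 3 days: August 16, 2004 + 3 days = August 19, 2004.
From July 29, 2004 through August 3, 2004 inclusive is 6 days; tolling adds 6 days: August 19, 2004 + 6 days = August 25, 2004.
Tolling adds 10 days: August 25, 2004 + 10 days = September 4, 2004.
September 4, 2004 is Saturday; September 5, 2004 is Sunday; September 6, 2004 is a listed holiday. The next qualifying day is September 7, 2004.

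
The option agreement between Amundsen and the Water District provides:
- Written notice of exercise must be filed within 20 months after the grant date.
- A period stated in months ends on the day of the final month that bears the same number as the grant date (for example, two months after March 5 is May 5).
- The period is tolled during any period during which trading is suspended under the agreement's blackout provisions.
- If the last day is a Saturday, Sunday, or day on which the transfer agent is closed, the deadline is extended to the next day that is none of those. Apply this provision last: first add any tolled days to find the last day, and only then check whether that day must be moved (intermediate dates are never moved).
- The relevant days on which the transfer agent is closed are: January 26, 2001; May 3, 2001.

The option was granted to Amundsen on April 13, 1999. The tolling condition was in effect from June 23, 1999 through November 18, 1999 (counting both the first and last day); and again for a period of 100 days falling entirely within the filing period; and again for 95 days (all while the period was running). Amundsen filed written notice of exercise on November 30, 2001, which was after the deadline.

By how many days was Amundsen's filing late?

20 months after April 13, 1999 is December 13, 2000.
From June 23, 1999 through November 18, 1999 inclusive is 149 days; tolling adds 149 days: December 13, 2000 + 149 days = May 11, 2001.
Tolling adds 100 days: May 11, 2001 + 100 days = August 19, 2001.
Tolling adds 95 days: August 19, 2001 + 95 days = November 22, 2001.
November 22, 2001 is a Thursday and not a day on which the transfer agent is closed, so no extension applies.
The deadline is November 22, 2001; from November 22, 2001 to November 30, 2001 is 8 days.

8 days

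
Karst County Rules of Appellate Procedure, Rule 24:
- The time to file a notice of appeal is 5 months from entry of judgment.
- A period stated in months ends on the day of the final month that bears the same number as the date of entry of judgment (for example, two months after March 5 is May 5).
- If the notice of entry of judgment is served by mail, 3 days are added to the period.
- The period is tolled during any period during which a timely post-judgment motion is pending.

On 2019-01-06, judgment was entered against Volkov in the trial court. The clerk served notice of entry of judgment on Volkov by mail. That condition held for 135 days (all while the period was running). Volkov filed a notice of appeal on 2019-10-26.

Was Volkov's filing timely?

5 months after 2019-01-06 is June 6, 2019.
Service was by mail, adding 3 days: June 6, 2019 + 3 days = June 9, 2019.
Tolling adds 135 days: June 9, 2019 + 135 days = October 22, 2019.
The deadline is October 22, 2019; the filing on October 26, 2019 is after that date.

No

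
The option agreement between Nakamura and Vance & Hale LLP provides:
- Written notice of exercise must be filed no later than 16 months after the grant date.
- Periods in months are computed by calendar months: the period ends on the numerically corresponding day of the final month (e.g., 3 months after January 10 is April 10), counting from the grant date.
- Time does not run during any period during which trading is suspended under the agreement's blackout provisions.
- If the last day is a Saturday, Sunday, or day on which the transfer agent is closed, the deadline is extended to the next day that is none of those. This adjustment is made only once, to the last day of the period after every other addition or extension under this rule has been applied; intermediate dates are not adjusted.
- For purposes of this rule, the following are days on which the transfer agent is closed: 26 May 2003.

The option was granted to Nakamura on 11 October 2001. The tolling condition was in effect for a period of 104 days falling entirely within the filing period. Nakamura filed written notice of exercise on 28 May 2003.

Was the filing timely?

No

16 months after 11 October 2001 is February 11, 2003.
Tolling adds 104 days: February 11, 2003 + 104 days = May 26, 2003.
May 26, 2003 is a listed holiday. The next qualifying day is May 27, 2003.
The deadline is May 27, 2003; the filing on May 28, 2003 is after that date.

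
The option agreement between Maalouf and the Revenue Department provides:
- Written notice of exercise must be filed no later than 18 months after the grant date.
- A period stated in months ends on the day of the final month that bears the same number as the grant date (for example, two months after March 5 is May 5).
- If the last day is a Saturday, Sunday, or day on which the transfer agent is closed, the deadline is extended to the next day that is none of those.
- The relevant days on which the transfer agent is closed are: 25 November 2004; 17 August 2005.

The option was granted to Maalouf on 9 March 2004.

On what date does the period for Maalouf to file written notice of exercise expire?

September 9, 2005

18 months after 9 March 2004 is September 9, 2005.
September 9, 2005 is a Friday and not a day on which the transfer agent is closed, so no extension applies.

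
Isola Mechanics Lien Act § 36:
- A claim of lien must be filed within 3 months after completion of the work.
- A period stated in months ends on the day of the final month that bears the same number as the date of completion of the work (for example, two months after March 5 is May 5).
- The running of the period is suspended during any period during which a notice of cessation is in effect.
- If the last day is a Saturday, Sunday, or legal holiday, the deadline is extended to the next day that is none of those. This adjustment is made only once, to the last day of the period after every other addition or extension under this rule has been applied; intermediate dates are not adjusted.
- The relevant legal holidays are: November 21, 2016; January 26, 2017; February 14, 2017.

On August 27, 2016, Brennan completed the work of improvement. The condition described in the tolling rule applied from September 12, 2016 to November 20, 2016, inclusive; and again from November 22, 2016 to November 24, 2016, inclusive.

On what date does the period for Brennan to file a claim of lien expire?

3 months after August 27, 2016 is November 27, 2016.
From September 12, 2016 through November 20, 2016 inclusive is 70 days; tolling adds 70 days: November 27, 2016 + 70 days = February 5, 2017.
From November 22, 2016 through November 24, 2016 inclusive is 3 days; tolling adds 3 days: February 5, 2017 + 3 days = February 8, 2017.
February 8, 2017 is a Wednesday and not a legal holiday, so no extension applies.

February 8, 2017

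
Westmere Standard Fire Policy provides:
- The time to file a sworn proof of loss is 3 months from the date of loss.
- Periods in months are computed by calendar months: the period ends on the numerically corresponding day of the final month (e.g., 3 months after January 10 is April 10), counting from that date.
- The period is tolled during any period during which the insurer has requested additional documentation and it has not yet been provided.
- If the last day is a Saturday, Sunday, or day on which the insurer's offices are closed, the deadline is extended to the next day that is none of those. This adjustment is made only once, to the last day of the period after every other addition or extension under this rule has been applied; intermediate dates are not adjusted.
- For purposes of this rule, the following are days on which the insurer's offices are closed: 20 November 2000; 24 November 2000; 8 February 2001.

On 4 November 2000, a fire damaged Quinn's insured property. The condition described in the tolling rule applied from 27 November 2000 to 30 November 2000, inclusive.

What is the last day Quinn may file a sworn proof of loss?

February 9, 2001

3 months after 4 November 2000 is February 4, 2001.
From November 27, 2000 through November 30, 2000 inclusive is 4 days; tolling adds 4 days: February 4, 2001 + 4 days = February 8, 2001.
February 8, 2001 is a listed holiday. The next qualifying day is February 9, 2001.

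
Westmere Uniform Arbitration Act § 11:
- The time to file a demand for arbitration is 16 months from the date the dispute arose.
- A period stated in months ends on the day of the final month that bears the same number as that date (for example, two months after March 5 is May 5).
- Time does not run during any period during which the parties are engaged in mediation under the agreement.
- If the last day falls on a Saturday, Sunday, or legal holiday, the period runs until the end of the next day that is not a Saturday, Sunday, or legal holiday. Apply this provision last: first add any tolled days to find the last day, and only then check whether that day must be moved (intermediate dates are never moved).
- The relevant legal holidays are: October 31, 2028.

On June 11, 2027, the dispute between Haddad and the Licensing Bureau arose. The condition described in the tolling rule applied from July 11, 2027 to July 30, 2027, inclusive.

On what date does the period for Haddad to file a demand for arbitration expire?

November 1, 2028

16 months after June 11, 2027 is October 11, 2028.
From July 11, 2027 through July 30, 2027 inclusive is 20 days; tolling adds 20 days: October 11, 2028 + 20 days = October 31, 2028.
October 31, 2028 is a listed holiday. The next qualifying day is November 1, 2028.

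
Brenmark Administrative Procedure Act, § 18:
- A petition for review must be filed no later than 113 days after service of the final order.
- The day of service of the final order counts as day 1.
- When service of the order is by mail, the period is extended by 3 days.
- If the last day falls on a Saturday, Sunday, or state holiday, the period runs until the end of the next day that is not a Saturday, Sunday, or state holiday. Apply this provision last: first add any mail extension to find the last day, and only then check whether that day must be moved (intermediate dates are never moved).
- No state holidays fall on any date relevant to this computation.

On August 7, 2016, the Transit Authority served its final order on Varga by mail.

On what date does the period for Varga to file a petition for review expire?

November 30, 2016

Counting August 7, 2016 as day 1, day 113 is November 27, 2016.
Service was by mail, adding 3 days: November 27, 2016 + 3 days = November 30, 2016.
November 30, 2016 is a Wednesday and not a state holiday, so no extension applies.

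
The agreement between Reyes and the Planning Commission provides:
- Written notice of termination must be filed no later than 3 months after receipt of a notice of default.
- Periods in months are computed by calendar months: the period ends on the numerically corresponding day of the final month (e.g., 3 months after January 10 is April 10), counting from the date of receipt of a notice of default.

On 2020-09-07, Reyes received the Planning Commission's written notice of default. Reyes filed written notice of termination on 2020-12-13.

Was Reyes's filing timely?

No

3 months after 2020-09-07 is December 7, 2020.
The deadline is December 7, 2020; the filing on December 13, 2020 is after that date.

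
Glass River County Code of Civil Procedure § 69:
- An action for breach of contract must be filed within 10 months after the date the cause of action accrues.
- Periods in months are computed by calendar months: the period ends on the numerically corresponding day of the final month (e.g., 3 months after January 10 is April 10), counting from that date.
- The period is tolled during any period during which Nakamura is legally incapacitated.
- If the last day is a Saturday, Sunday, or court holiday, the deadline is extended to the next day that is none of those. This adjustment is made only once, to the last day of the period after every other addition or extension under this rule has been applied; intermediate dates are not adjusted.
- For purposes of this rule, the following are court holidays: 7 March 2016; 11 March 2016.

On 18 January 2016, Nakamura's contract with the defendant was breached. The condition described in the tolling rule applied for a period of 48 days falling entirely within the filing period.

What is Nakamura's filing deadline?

January 5, 2017

10 months after 18 January 2016 is November 18, 2016.
Tolling adds 48 days: November 18, 2016 + 48 days = January 5, 2017.
January 5, 2017 is a Thursday and not a court holiday, so no extension applies.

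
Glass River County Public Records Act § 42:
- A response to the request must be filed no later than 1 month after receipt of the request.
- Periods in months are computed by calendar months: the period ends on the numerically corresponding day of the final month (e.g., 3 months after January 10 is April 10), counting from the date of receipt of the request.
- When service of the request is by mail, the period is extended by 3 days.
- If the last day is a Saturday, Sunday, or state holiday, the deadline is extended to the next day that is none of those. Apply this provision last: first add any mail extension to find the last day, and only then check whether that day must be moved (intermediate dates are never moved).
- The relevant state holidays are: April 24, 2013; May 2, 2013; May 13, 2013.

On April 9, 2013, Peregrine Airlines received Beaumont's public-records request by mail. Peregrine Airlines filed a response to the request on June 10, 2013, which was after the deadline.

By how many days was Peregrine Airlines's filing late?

27 days

1 month after April 9, 2013 is May 9, 2013.
Service was by mail, adding 3 days: May 9, 2013 + 3 days = May 12, 2013.
May 12, 2013 is Sunday; May 13, 2013 is a listed holiday. The next qualifying day is May 14, 2013.
The deadline is May 14, 2013; from May 14, 2013 to June 10, 2013 is 27 days.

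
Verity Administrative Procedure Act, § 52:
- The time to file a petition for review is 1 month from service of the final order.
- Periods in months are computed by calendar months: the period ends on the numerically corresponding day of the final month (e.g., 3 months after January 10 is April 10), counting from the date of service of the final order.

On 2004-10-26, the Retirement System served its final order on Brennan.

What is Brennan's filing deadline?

November 26, 2004

1 month after 2004-10-26 is November 26, 2004.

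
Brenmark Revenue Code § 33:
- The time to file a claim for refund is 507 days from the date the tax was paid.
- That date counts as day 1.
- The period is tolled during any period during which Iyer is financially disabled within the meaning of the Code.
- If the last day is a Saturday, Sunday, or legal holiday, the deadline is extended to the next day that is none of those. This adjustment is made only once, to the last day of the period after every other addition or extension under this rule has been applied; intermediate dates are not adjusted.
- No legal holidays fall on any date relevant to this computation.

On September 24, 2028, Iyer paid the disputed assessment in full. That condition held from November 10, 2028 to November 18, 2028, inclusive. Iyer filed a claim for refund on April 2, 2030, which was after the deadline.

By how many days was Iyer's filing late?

Counting September 24, 2028 as day 1, day 507 is February 12, 2030.
From November 10, 2028 through November 18, 2028 inclusive is 9 days; tolling adds 9 days: February 12, 2030 + 9 days = February 21, 2030.
February 21, 2030 is a Thursday and not a legal holiday, so no extension applies.
The deadline is February 21, 2030; from February 21, 2030 to April 2, 2030 is 40 days.

40 days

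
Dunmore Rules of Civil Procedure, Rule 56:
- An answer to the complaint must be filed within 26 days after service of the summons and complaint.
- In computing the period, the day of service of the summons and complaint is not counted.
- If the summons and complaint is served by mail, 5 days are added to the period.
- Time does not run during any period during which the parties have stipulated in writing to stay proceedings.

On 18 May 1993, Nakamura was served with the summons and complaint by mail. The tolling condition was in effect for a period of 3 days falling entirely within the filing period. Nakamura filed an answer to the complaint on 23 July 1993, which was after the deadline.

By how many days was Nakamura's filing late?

32 days

26 days after 18 May 1993 is June 13, 1993.
Service was by mail, adding 5 days: June 13, 1993 + 5 days = June 18, 1993.
Tolling adds 3 days: June 18, 1993 + 3 days = June 21, 1993.
The deadline is June 21, 1993; from June 21, 1993 to July 23, 1993 is 32 days.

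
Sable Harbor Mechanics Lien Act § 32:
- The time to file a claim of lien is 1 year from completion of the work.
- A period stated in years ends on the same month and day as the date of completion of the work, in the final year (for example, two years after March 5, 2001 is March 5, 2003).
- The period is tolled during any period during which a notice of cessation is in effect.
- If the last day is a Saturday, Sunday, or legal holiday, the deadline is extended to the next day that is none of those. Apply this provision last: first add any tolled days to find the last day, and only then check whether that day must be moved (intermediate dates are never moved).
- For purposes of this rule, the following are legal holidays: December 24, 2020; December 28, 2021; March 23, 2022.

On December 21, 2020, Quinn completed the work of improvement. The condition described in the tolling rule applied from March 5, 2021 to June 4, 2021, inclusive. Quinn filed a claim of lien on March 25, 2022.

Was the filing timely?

1 year after December 21, 2020 is December 21, 2021.
From March 5, 2021 through June 4, 2021 inclusive is 92 days; tolling adds 92 days: December 21, 2021 + 92 days = March 23, 2022.
March 23, 2022 is a listed holiday. The next qualifying day is March 24, 2022.
The deadline is March 24, 2022; the filing on March 25, 2022 is after that date.

No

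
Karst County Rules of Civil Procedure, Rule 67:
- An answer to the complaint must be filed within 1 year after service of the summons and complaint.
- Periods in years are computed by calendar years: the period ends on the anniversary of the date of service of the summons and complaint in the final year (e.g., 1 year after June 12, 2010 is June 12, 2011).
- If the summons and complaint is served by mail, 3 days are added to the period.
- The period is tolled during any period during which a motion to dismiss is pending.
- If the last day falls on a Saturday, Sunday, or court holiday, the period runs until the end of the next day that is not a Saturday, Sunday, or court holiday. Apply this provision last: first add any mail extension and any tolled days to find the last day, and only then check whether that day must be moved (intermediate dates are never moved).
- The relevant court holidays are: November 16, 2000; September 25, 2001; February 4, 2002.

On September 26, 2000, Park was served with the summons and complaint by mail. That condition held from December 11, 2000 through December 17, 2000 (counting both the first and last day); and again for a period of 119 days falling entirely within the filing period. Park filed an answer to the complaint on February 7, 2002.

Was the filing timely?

1 year after September 26, 2000 is September 26, 2001.
Service was by mail, adding 3 days: September 26, 2001 + 3 days = September 29, 2001.
From December 11, 2000 through December 17, 2000 inclusive is 7 days; tolling adds 7 days: September 29, 2001 + 7 days = October 6, 2001.
Tolling adds 119 days: October 6, 2001 + 119 days = February 2, 2002.
February 2, 2002 is Saturday; February 3, 2002 is Sunday; February 4, 2002 is a listed holiday. The next qualifying day is February 5, 2002.
The deadline is February 5, 2002; the filing on February 7, 2002 is after that date.

No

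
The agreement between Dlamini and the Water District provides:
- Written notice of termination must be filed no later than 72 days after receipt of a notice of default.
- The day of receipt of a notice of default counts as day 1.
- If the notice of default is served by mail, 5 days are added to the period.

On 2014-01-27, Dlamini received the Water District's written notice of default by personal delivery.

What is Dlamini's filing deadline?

April 8, 2014

Counting 2014-01-27 as day 1, day 72 is April 8, 2014.
Service was not by mail, so no mail extension applies.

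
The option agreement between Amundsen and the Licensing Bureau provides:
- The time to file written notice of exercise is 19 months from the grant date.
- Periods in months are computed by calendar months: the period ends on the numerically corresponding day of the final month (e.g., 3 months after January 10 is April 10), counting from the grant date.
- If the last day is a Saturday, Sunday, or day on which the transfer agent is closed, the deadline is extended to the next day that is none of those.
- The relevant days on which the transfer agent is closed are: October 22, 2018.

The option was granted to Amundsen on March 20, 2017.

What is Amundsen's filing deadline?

October 23, 2018

19 months after March 20, 2017 is October 20, 2018.
October 20, 2018 is Saturday; October 21, 2018 is Sunday; October 22, 2018 is a listed holiday. The next qualifying day is October 23, 2018.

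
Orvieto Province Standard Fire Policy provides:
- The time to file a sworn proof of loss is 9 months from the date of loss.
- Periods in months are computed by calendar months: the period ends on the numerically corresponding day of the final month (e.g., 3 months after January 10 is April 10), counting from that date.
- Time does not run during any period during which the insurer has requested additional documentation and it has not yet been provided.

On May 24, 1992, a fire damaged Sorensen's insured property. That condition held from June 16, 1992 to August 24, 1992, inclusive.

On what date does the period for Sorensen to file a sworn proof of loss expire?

9 months after May 24, 1992 is February 24, 1993.
From June 16, 1992 through August 24, 1992 inclusive is 70 days; tolling adds 70 days: February 24, 1993 + 70 days = May 5, 1993.

May 5, 1993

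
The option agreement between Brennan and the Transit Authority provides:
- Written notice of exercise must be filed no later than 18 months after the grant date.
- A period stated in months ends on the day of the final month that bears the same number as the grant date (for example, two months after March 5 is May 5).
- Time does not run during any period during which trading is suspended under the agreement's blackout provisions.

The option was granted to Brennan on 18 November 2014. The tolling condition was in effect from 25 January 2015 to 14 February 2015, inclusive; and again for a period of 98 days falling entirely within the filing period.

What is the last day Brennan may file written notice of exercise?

September 14, 2016

18 months after 18 November 2014 is May 18, 2016.
From January 25, 2015 through February 14, 2015 inclusive is 21 days; tolling adds 21 days: May 18, 2016 + 21 days = June 8, 2016.
Tolling adds 98 days: June 8, 2016 + 98 days = September 14, 2016.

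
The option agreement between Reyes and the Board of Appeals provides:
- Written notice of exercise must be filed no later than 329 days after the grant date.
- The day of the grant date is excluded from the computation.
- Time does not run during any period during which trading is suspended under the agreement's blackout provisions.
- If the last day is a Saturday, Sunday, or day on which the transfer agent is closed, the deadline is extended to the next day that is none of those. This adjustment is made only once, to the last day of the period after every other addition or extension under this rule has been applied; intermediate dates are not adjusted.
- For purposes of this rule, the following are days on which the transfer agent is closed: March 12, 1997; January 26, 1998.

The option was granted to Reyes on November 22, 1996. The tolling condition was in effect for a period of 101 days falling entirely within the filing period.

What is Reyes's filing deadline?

329 days after November 22, 1996 is October 17, 1997.
Tolling adds 101 days: October 17, 1997 + 101 days = January 26, 1998.
January 26, 1998 is a listed holiday. The next qualifying day is January 27, 1998.

January 27, 1998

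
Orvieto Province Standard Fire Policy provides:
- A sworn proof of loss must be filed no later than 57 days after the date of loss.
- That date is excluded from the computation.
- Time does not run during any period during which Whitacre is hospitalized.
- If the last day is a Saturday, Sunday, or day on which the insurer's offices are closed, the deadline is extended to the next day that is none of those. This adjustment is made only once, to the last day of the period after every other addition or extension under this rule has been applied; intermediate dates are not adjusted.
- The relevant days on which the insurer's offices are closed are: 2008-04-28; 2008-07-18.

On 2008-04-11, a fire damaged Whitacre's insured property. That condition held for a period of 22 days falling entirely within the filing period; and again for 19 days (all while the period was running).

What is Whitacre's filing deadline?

July 21, 2008

57 days after 2008-04-11 is June 7, 2008.
Tolling adds 22 days: June 7, 2008 + 22 days = June 29, 2008.
Tolling adds 19 days: June 29, 2008 + 19 days = July 18, 2008.
July 18, 2008 is a listed holiday; July 19, 2008 is Saturday; July 20, 2008 is Sunday. The next qualifying day is July 21, 2008.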